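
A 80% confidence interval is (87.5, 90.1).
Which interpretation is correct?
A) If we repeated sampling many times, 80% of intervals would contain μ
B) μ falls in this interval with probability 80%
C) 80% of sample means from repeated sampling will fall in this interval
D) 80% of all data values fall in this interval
A

A) Correct — this is the frequentist long-run coverage interpretation.
B) Wrong — μ is fixed; the randomness lives in the interval, not in μ.
C) Wrong — coverage applies to intervals containing μ, not to future x̄ values.
D) Wrong — a CI is about the parameter μ, not individual data values.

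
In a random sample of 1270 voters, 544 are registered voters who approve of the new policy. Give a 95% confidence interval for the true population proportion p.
(0.401, 0.456)

Proportion CI:
p̂ = 544/1270 = 0.42835
SE = √(p̂(1-p̂)/n) = √(0.42835 · 0.57165 / 1270) = 0.01389

z* = 1.960
Margin = z* · SE = 1.960 · 0.01389 = 0.0272

CI: 0.42835 ± 0.0272 = (0.401, 0.456)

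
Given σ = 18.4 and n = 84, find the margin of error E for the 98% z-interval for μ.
Margin of error = 4.67

Margin of error = z* · σ/√n
= 2.326 · 18.4/√84
= 2.326 · 18.4/9.1652
= 4.67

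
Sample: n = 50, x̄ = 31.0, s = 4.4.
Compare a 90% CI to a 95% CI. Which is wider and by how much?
95% CI is wider by 0.41

df = 49
90% CI: t* = 1.677, (29.96, 32.04), width = 2 · t* · s/√n = 2.09
95% CI: t* = 2.010, (29.75, 32.25), width = 2 · t* · s/√n = 2.50

The 95% CI is wider by 2.50 - 2.09 = 0.41.
Higher confidence requires a wider interval.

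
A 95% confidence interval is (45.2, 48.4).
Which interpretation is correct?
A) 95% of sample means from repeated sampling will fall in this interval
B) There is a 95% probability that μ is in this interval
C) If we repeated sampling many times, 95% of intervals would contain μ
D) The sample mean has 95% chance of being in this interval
C

A) Wrong — coverage applies to intervals containing μ, not to future x̄ values.
B) Wrong — μ is fixed; the randomness lives in the interval, not in μ.
C) Correct — this is the frequentist long-run coverage interpretation.
D) Wrong — x̄ is observed and sits in the interval by construction.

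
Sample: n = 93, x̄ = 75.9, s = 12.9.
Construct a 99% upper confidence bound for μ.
μ ≤ 79.07

Upper bound (one-sided):
t* = 2.368 (one-sided for 99%)
Upper bound = x̄ + t* · s/√n = 75.9 + 2.368 · 12.9/√93 = 79.07

We are 99% confident that μ ≤ 79.07.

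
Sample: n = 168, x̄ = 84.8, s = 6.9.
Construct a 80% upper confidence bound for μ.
μ ≤ 85.25

Upper bound (one-sided):
t* = 0.844 (one-sided for 80%)
Upper bound = x̄ + t* · s/√n = 84.8 + 0.844 · 6.9/√168 = 85.25

We are 80% confident that μ ≤ 85.25.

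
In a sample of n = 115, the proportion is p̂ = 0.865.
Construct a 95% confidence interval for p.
(0.803, 0.927)

Proportion CI:
SE = √(p̂(1-p̂)/n) = √(0.865 · 0.135 / 115) = 0.03187

z* = 1.960
Margin = z* · SE = 1.960 · 0.03187 = 0.0625

CI: 0.865 ± 0.0625 = (0.803, 0.927)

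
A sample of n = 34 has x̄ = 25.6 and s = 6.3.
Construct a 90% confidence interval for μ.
(23.77, 27.43)

t-interval (σ unknown):
df = n - 1 = 33
t* = 1.692 for 90% confidence

Margin of error = t* · s/√n = 1.692 · 6.3/√34 = 1.83

CI: (23.77, 27.43)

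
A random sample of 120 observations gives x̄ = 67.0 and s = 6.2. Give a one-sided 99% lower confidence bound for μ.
μ ≥ 65.67

Lower bound (one-sided):
t* = 2.358 (one-sided for 99%)
Lower bound = x̄ - t* · s/√n = 67.0 - 2.358 · 6.2/√120 = 65.67

We are 99% confident that μ ≥ 65.67.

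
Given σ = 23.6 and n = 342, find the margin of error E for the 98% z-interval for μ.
Margin of error = 2.97

Margin of error = z* · σ/√n
= 2.326 · 23.6/√342
= 2.326 · 23.6/18.4932
= 2.97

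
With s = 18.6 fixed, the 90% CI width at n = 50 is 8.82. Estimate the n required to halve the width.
n ≈ 200

CI width ∝ 1/√n
To reduce width by factor 2, need √n to grow by 2 → need 2² = 4 times as many samples.

Current: n = 50, width = 8.82
New: n = 200, width ≈ 4.35

Width reduced by factor of 8.82/4.35 = 2.03.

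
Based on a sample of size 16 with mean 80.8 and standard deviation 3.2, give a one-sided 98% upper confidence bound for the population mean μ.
μ ≤ 82.60

Upper bound (one-sided):
t* = 2.249 (one-sided for 98%)
Upper bound = x̄ + t* · s/√n = 80.8 + 2.249 · 3.2/√16 = 82.60

We are 98% confident that μ ≤ 82.60.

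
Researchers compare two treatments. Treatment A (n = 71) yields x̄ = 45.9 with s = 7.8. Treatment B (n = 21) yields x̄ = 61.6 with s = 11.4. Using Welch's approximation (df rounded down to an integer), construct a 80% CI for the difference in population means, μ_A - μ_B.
(-19.19, -12.21)

Difference: x̄₁ - x̄₂ = -15.70
SE = √(s₁²/n₁ + s₂²/n₂) = √(7.8²/71 + 11.4²/21) = 2.6543
df = 25.78 → 25 (Welch–Satterthwaite, rounded down)
t* = 1.316

CI: -15.70 ± 1.316 · 2.6543 = -15.70 ± 3.49 = (-19.19, -12.21)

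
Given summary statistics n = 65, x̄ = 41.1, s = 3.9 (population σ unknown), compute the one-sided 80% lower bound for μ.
μ ≥ 40.69

Lower bound (one-sided):
t* = 0.847 (one-sided for 80%)
Lower bound = x̄ - t* · s/√n = 41.1 - 0.847 · 3.9/√65 = 40.69

We are 80% confident that μ ≥ 40.69.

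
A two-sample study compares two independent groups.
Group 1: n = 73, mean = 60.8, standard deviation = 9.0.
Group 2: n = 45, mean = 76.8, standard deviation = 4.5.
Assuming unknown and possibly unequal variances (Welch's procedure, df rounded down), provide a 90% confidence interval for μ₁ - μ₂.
(-18.07, -13.93)

Difference: x̄₁ - x̄₂ = -16.00
SE = √(s₁²/n₁ + s₂²/n₂) = √(9.0²/73 + 4.5²/45) = 1.2488
df = 112.08 → 112 (Welch–Satterthwaite, rounded down)
t* = 1.659

CI: -16.00 ± 1.659 · 1.2488 = -16.00 ± 2.07 = (-18.07, -13.93)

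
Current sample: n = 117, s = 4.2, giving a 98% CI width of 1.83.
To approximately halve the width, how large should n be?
n ≈ 468

CI width ∝ 1/√n
To reduce width by factor 2, need √n to grow by 2 → need 2² = 4 times as many samples.

Current: n = 117, width = 1.83
New: n = 468, width ≈ 0.91

Width reduced by factor of 1.83/0.91 = 2.01.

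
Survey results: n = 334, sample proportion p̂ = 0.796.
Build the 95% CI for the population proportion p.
(0.753, 0.839)

Proportion CI:
SE = √(p̂(1-p̂)/n) = √(0.796 · 0.204 / 334) = 0.02205

z* = 1.960
Margin = z* · SE = 1.960 · 0.02205 = 0.0432

CI: 0.796 ± 0.0432 = (0.753, 0.839)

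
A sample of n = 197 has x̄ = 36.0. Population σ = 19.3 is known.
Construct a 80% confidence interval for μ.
(34.24, 37.76)

z-interval (σ known):
z* = 1.282 for 80% confidence

Margin of error = z* · σ/√n = 1.282 · 19.3/√197 = 1.76

CI: (36.0 - 1.76, 36.0 + 1.76) = (34.24, 37.76)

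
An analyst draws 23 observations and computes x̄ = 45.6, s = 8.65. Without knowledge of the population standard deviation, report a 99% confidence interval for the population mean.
(40.52, 50.68)

t-interval (σ unknown):
df = n - 1 = 22
t* = 2.819 for 99% confidence

Margin of error = t* · s/√n = 2.819 · 8.65/√23 = 5.08

CI: (40.52, 50.68)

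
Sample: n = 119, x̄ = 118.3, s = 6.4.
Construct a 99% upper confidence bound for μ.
μ ≤ 119.68

Upper bound (one-sided):
t* = 2.358 (one-sided for 99%)
Upper bound = x̄ + t* · s/√n = 118.3 + 2.358 · 6.4/√119 = 119.68

We are 99% confident that μ ≤ 119.68.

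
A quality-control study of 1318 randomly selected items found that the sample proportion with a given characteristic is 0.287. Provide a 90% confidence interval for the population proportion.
(0.267, 0.307)

Proportion CI:
SE = √(p̂(1-p̂)/n) = √(0.287 · 0.713 / 1318) = 0.01246

z* = 1.645
Margin = z* · SE = 1.645 · 0.01246 = 0.0205

CI: 0.287 ± 0.0205 = (0.267, 0.307)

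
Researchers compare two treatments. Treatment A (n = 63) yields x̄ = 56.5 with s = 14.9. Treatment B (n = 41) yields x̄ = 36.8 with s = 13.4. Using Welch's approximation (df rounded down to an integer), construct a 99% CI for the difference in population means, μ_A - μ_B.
(12.30, 27.10)

Difference: x̄₁ - x̄₂ = 19.70
SE = √(s₁²/n₁ + s₂²/n₂) = √(14.9²/63 + 13.4²/41) = 2.8113
df = 91.89 → 91 (Welch–Satterthwaite, rounded down)
t* = 2.631

CI: 19.70 ± 2.631 · 2.8113 = 19.70 ± 7.40 = (12.30, 27.10)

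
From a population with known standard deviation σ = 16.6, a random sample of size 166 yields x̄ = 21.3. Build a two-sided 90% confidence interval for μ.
(19.18, 23.42)

z-interval (σ known):
z* = 1.645 for 90% confidence

Margin of error = z* · σ/√n = 1.645 · 16.6/√166 = 2.12

CI: (21.3 - 2.12, 21.3 + 2.12) = (19.18, 23.42)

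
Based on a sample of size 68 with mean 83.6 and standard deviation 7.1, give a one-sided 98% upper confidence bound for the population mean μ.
μ ≤ 85.40

Upper bound (one-sided):
t* = 2.095 (one-sided for 98%)
Upper bound = x̄ + t* · s/√n = 83.6 + 2.095 · 7.1/√68 = 85.40

We are 98% confident that μ ≤ 85.40.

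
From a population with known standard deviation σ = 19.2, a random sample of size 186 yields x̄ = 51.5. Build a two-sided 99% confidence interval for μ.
(47.87, 55.13)

z-interval (σ known):
z* = 2.576 for 99% confidence

Margin of error = z* · σ/√n = 2.576 · 19.2/√186 = 3.63

CI: (51.5 - 3.63, 51.5 + 3.63) = (47.87, 55.13)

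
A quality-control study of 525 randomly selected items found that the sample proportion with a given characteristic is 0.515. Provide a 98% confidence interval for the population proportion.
(0.464, 0.566)

Proportion CI:
SE = √(p̂(1-p̂)/n) = √(0.515 · 0.485 / 525) = 0.02181

z* = 2.326
Margin = z* · SE = 2.326 · 0.02181 = 0.0507

CI: 0.515 ± 0.0507 = (0.464, 0.566)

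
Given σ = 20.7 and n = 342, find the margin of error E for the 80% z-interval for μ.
Margin of error = 1.43

Margin of error = z* · σ/√n
= 1.282 · 20.7/√342
= 1.282 · 20.7/18.4932
= 1.43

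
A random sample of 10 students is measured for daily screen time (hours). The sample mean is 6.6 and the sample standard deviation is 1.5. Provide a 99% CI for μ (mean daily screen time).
(5.06, 8.14)

t-interval (σ unknown):
df = n - 1 = 9
t* = 3.250 for 99% confidence

Margin of error = t* · s/√n = 3.250 · 1.5/√10 = 1.54

CI: (5.06, 8.14)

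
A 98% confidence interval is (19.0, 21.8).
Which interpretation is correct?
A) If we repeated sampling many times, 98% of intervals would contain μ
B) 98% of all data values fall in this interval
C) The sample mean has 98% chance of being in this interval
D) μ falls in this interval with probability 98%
A

A) Correct — this is the frequentist long-run coverage interpretation.
B) Wrong — a CI is about the parameter μ, not individual data values.
C) Wrong — x̄ is observed and sits in the interval by construction.
D) Wrong — μ is fixed; the randomness lives in the interval, not in μ.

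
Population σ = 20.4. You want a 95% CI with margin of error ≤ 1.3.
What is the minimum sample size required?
n ≥ 946

For margin E ≤ 1.3:
n ≥ (z* · σ / E)²
n ≥ (1.960 · 20.4 / 1.3)²
n ≥ 945.99

Minimum n = 946 (rounding up)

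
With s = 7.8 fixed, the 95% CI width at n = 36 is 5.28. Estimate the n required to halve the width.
n ≈ 144

CI width ∝ 1/√n
To reduce width by factor 2, need √n to grow by 2 → need 2² = 4 times as many samples.

Current: n = 36, width = 5.28
New: n = 144, width ≈ 2.57

Width reduced by factor of 5.28/2.57 = 2.05.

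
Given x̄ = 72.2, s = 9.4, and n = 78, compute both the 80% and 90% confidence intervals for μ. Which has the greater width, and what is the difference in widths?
90% CI is wider by 0.79

df = 77
80% CI: t* = 1.293, (70.82, 73.58), width = 2 · t* · s/√n = 2.75
90% CI: t* = 1.665, (70.43, 73.97), width = 2 · t* · s/√n = 3.54

The 90% CI is wider by 3.54 - 2.75 = 0.79.
Higher confidence requires a wider interval.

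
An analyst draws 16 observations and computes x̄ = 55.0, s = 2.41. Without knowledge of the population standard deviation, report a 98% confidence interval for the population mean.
(53.43, 56.57)

t-interval (σ unknown):
df = n - 1 = 15
t* = 2.602 for 98% confidence

Margin of error = t* · s/√n = 2.602 · 2.41/√16 = 1.57

CI: (53.43, 56.57)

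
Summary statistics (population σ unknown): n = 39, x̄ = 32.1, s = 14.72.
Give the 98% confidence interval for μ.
(26.37, 37.83)

t-interval (σ unknown):
df = n - 1 = 38
t* = 2.429 for 98% confidence

Margin of error = t* · s/√n = 2.429 · 14.72/√39 = 5.73

CI: (26.37, 37.83)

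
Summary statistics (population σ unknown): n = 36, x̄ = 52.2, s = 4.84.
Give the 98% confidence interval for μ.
(50.23, 54.17)

t-interval (σ unknown):
df = n - 1 = 35
t* = 2.438 for 98% confidence

Margin of error = t* · s/√n = 2.438 · 4.84/√36 = 1.97

CI: (50.23, 54.17)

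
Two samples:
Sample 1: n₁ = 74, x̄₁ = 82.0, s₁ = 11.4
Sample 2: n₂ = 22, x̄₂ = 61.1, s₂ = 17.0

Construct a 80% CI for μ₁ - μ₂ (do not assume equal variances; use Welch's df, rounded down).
(15.83, 25.97)

Difference: x̄₁ - x̄₂ = 20.90
SE = √(s₁²/n₁ + s₂²/n₂) = √(11.4²/74 + 17.0²/22) = 3.8591
df = 26.85 → 26 (Welch–Satterthwaite, rounded down)
t* = 1.315

CI: 20.90 ± 1.315 · 3.8591 = 20.90 ± 5.07 = (15.83, 25.97)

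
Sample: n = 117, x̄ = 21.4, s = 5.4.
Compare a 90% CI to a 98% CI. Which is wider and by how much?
98% CI is wider by 0.70

df = 116
90% CI: t* = 1.658, (20.57, 22.23), width = 2 · t* · s/√n = 1.66
98% CI: t* = 2.359, (20.22, 22.58), width = 2 · t* · s/√n = 2.36

The 98% CI is wider by 2.36 - 1.66 = 0.70.
Higher confidence requires a wider interval.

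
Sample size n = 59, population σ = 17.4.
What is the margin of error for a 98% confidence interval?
Margin of error = 5.27

Margin of error = z* · σ/√n
= 2.326 · 17.4/√59
= 2.326 · 17.4/7.6811
= 5.27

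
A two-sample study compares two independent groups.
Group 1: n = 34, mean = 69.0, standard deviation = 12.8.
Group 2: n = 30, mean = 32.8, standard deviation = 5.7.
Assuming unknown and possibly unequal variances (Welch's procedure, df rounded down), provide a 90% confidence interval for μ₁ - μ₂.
(32.12, 40.28)

Difference: x̄₁ - x̄₂ = 36.20
SE = √(s₁²/n₁ + s₂²/n₂) = √(12.8²/34 + 5.7²/30) = 2.4294
df = 46.81 → 46 (Welch–Satterthwaite, rounded down)
t* = 1.679

CI: 36.20 ± 1.679 · 2.4294 = 36.20 ± 4.08 = (32.12, 40.28)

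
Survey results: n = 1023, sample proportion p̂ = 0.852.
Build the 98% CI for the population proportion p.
(0.826, 0.878)

Proportion CI:
SE = √(p̂(1-p̂)/n) = √(0.852 · 0.148 / 1023) = 0.01110

z* = 2.326
Margin = z* · SE = 2.326 · 0.01110 = 0.0258

CI: 0.852 ± 0.0258 = (0.826, 0.878)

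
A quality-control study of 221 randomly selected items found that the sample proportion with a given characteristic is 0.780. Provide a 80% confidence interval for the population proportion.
(0.744, 0.816)

Proportion CI:
SE = √(p̂(1-p̂)/n) = √(0.780 · 0.220 / 221) = 0.02787

z* = 1.282
Margin = z* · SE = 1.282 · 0.02787 = 0.0357

CI: 0.780 ± 0.0357 = (0.744, 0.816)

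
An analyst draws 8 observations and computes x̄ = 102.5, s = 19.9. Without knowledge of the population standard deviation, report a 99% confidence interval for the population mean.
(77.88, 127.12)

t-interval (σ unknown):
df = n - 1 = 7
t* = 3.499 for 99% confidence

Margin of error = t* · s/√n = 3.499 · 19.9/√8 = 24.62

CI: (77.88, 127.12)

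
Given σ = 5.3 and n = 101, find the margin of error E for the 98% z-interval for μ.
Margin of error = 1.23

Margin of error = z* · σ/√n
= 2.326 · 5.3/√101
= 2.326 · 5.3/10.0499
= 1.23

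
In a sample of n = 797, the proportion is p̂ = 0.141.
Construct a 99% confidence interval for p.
(0.109, 0.173)

Proportion CI:
SE = √(p̂(1-p̂)/n) = √(0.141 · 0.859 / 797) = 0.01233

z* = 2.576
Margin = z* · SE = 2.576 · 0.01233 = 0.0318

CI: 0.141 ± 0.0318 = (0.109, 0.173)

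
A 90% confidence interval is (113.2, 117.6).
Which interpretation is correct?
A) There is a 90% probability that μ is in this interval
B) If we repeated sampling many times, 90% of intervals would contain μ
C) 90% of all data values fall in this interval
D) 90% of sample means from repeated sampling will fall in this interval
B

A) Wrong — μ is fixed; the randomness lives in the interval, not in μ.
B) Correct — this is the frequentist long-run coverage interpretation.
C) Wrong — a CI is about the parameter μ, not individual data values.
D) Wrong — coverage applies to intervals containing μ, not to future x̄ values.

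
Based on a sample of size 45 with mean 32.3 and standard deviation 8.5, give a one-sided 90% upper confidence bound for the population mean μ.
μ ≤ 33.95

Upper bound (one-sided):
t* = 1.301 (one-sided for 90%)
Upper bound = x̄ + t* · s/√n = 32.3 + 1.301 · 8.5/√45 = 33.95

We are 90% confident that μ ≤ 33.95.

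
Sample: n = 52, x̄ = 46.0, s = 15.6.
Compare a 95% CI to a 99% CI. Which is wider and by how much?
99% CI is wider by 2.89

df = 51
95% CI: t* = 2.008, (41.66, 50.34), width = 2 · t* · s/√n = 8.69
99% CI: t* = 2.676, (40.21, 51.79), width = 2 · t* · s/√n = 11.58

The 99% CI is wider by 11.58 - 8.69 = 2.89.
Higher confidence requires a wider interval.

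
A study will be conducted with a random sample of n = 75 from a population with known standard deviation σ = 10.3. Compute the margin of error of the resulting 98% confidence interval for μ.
Margin of error = 2.77

Margin of error = z* · σ/√n
= 2.326 · 10.3/√75
= 2.326 · 10.3/8.6603
= 2.77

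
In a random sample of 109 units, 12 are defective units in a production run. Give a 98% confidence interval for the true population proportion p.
(0.040, 0.180)

Proportion CI:
p̂ = 12/109 = 0.11009
SE = √(p̂(1-p̂)/n) = √(0.11009 · 0.88991 / 109) = 0.02998

z* = 2.326
Margin = z* · SE = 2.326 · 0.02998 = 0.0697

CI: 0.11009 ± 0.0697 = (0.040, 0.180)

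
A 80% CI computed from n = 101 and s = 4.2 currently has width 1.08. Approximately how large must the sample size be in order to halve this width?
n ≈ 404

CI width ∝ 1/√n
To reduce width by factor 2, need √n to grow by 2 → need 2² = 4 times as many samples.

Current: n = 101, width = 1.08
New: n = 404, width ≈ 0.54

Width reduced by factor of 1.08/0.54 = 2.00.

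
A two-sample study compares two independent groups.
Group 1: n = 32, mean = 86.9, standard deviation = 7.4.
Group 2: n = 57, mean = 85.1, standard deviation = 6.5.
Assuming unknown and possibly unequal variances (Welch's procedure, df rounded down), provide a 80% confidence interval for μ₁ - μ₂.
(-0.23, 3.83)

Difference: x̄₁ - x̄₂ = 1.80
SE = √(s₁²/n₁ + s₂²/n₂) = √(7.4²/32 + 6.5²/57) = 1.5660
df = 57.68 → 57 (Welch–Satterthwaite, rounded down)
t* = 1.297

CI: 1.80 ± 1.297 · 1.5660 = 1.80 ± 2.03 = (-0.23, 3.83)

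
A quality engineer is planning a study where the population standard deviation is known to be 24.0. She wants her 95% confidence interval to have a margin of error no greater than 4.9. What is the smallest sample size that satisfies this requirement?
n ≥ 93

For margin E ≤ 4.9:
n ≥ (z* · σ / E)²
n ≥ (1.960 · 24.0 / 4.9)²
n ≥ 92.16

Minimum n = 93 (rounding up)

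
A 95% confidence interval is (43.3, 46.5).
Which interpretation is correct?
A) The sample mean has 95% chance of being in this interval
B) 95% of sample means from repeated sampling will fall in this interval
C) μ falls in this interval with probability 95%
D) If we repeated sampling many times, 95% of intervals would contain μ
D

A) Wrong — x̄ is observed and sits in the interval by construction.
B) Wrong — coverage applies to intervals containing μ, not to future x̄ values.
C) Wrong — μ is fixed; the randomness lives in the interval, not in μ.
D) Correct — this is the frequentist long-run coverage interpretation.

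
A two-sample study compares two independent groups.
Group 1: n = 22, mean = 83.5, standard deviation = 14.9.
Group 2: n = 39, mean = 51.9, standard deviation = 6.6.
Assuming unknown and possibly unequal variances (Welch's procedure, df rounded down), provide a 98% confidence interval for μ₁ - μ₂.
(23.28, 39.92)

Difference: x̄₁ - x̄₂ = 31.60
SE = √(s₁²/n₁ + s₂²/n₂) = √(14.9²/22 + 6.6²/39) = 3.3479
df = 25.73 → 25 (Welch–Satterthwaite, rounded down)
t* = 2.485

CI: 31.60 ± 2.485 · 3.3479 = 31.60 ± 8.32 = (23.28, 39.92)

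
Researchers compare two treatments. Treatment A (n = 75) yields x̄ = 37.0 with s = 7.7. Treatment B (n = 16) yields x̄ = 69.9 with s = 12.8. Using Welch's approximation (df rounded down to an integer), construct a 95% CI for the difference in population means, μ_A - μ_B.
(-39.91, -25.89)

Difference: x̄₁ - x̄₂ = -32.90
SE = √(s₁²/n₁ + s₂²/n₂) = √(7.7²/75 + 12.8²/16) = 3.3212
df = 17.38 → 17 (Welch–Satterthwaite, rounded down)
t* = 2.110

CI: -32.90 ± 2.110 · 3.3212 = -32.90 ± 7.01 = (-39.91, -25.89)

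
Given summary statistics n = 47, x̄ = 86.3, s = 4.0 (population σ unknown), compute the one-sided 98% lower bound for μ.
μ ≥ 85.07

Lower bound (one-sided):
t* = 2.114 (one-sided for 98%)
Lower bound = x̄ - t* · s/√n = 86.3 - 2.114 · 4.0/√47 = 85.07

We are 98% confident that μ ≥ 85.07.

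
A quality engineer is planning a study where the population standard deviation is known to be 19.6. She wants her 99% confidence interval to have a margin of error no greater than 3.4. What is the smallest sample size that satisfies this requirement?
n ≥ 221

For margin E ≤ 3.4:
n ≥ (z* · σ / E)²
n ≥ (2.576 · 19.6 / 3.4)²
n ≥ 220.52

Minimum n = 221 (rounding up)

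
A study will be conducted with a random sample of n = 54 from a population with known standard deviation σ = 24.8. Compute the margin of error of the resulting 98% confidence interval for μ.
Margin of error = 7.85

Margin of error = z* · σ/√n
= 2.326 · 24.8/√54
= 2.326 · 24.8/7.3485
= 7.85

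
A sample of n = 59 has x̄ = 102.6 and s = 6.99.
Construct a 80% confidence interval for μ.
(101.42, 103.78)

t-interval (σ unknown):
df = n - 1 = 58
t* = 1.296 for 80% confidence

Margin of error = t* · s/√n = 1.296 · 6.99/√59 = 1.18

CI: (101.42, 103.78)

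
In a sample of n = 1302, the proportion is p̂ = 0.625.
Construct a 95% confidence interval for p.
(0.599, 0.651)

Proportion CI:
SE = √(p̂(1-p̂)/n) = √(0.625 · 0.375 / 1302) = 0.01342

z* = 1.960
Margin = z* · SE = 1.960 · 0.01342 = 0.0263

CI: 0.625 ± 0.0263 = (0.599, 0.651)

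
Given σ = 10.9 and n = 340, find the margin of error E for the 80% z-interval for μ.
Margin of error = 0.76

Margin of error = z* · σ/√n
= 1.282 · 10.9/√340
= 1.282 · 10.9/18.4391
= 0.76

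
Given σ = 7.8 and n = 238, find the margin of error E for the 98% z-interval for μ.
Margin of error = 1.18

Margin of error = z* · σ/√n
= 2.326 · 7.8/√238
= 2.326 · 7.8/15.4272
= 1.18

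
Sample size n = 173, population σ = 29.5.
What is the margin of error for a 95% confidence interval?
Margin of error = 4.40

Margin of error = z* · σ/√n
= 1.960 · 29.5/√173
= 1.960 · 29.5/13.1529
= 4.40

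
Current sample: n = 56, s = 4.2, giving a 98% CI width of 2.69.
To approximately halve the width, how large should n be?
n ≈ 224

CI width ∝ 1/√n
To reduce width by factor 2, need √n to grow by 2 → need 2² = 4 times as many samples.

Current: n = 56, width = 2.69
New: n = 224, width ≈ 1.32

Width reduced by factor of 2.69/1.32 = 2.04.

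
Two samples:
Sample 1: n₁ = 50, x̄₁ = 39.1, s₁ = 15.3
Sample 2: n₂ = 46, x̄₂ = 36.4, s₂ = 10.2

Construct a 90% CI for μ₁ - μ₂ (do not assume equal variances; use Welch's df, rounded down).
(-1.68, 7.08)

Difference: x̄₁ - x̄₂ = 2.70
SE = √(s₁²/n₁ + s₂²/n₂) = √(15.3²/50 + 10.2²/46) = 2.6351
df = 85.94 → 85 (Welch–Satterthwaite, rounded down)
t* = 1.663

CI: 2.70 ± 1.663 · 2.6351 = 2.70 ± 4.38 = (-1.68, 7.08)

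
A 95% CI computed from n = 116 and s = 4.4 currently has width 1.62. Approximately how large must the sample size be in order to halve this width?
n ≈ 464

CI width ∝ 1/√n
To reduce width by factor 2, need √n to grow by 2 → need 2² = 4 times as many samples.

Current: n = 116, width = 1.62
New: n = 464, width ≈ 0.80

Width reduced by factor of 1.62/0.80 = 2.02.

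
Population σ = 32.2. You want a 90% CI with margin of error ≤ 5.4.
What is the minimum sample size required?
n ≥ 97

For margin E ≤ 5.4:
n ≥ (z* · σ / E)²
n ≥ (1.645 · 32.2 / 5.4)²
n ≥ 96.22

Minimum n = 97 (rounding up)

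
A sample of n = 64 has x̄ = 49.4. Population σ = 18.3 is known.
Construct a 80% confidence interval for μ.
(46.47, 52.33)

z-interval (σ known):
z* = 1.282 for 80% confidence

Margin of error = z* · σ/√n = 1.282 · 18.3/√64 = 2.93

CI: (49.4 - 2.93, 49.4 + 2.93) = (46.47, 52.33)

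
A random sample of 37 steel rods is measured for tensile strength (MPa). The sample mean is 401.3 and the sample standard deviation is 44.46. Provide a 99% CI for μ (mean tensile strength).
(381.43, 421.17)

t-interval (σ unknown):
df = n - 1 = 36
t* = 2.719 for 99% confidence

Margin of error = t* · s/√n = 2.719 · 44.46/√37 = 19.87

CI: (381.43, 421.17)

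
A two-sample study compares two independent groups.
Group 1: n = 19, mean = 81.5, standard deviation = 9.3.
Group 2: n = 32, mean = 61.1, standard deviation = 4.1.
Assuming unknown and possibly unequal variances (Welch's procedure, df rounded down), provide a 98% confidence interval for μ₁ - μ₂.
(14.75, 26.05)

Difference: x̄₁ - x̄₂ = 20.40
SE = √(s₁²/n₁ + s₂²/n₂) = √(9.3²/19 + 4.1²/32) = 2.2533
df = 22.22 → 22 (Welch–Satterthwaite, rounded down)
t* = 2.508

CI: 20.40 ± 2.508 · 2.2533 = 20.40 ± 5.65 = (14.75, 26.05)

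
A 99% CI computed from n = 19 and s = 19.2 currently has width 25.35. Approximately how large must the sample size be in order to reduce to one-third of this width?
n ≈ 171

CI width ∝ 1/√n
To reduce width by factor 3, need √n to grow by 3 → need 3² = 9 times as many samples.

Current: n = 19, width = 25.35
New: n = 171, width ≈ 7.65

Width reduced by factor of 25.35/7.65 = 3.31.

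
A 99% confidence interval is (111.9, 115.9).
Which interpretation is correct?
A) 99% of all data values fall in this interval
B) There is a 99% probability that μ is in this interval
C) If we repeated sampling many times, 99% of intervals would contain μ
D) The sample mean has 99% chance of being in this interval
C

A) Wrong — a CI is about the parameter μ, not individual data values.
B) Wrong — μ is fixed; the randomness lives in the interval, not in μ.
C) Correct — this is the frequentist long-run coverage interpretation.
D) Wrong — x̄ is observed and sits in the interval by construction.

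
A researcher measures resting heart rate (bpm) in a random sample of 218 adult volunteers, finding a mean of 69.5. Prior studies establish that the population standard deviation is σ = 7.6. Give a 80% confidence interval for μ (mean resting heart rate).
(68.84, 70.16)

z-interval (σ known):
z* = 1.282 for 80% confidence

Margin of error = z* · σ/√n = 1.282 · 7.6/√218 = 0.66

CI: (69.5 - 0.66, 69.5 + 0.66) = (68.84, 70.16)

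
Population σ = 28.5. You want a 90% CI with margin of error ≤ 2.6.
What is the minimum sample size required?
n ≥ 326

For margin E ≤ 2.6:
n ≥ (z* · σ / E)²
n ≥ (1.645 · 28.5 / 2.6)²
n ≥ 325.14

Minimum n = 326 (rounding up)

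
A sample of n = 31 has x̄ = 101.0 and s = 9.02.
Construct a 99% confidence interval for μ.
(96.54, 105.46)

t-interval (σ unknown):
df = n - 1 = 30
t* = 2.750 for 99% confidence

Margin of error = t* · s/√n = 2.750 · 9.02/√31 = 4.46

CI: (96.54, 105.46)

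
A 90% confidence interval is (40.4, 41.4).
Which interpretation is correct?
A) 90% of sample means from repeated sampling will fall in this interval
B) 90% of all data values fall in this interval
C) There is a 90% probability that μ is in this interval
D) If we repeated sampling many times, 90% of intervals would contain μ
D

A) Wrong — coverage applies to intervals containing μ, not to future x̄ values.
B) Wrong — a CI is about the parameter μ, not individual data values.
C) Wrong — μ is fixed; the randomness lives in the interval, not in μ.
D) Correct — this is the frequentist long-run coverage interpretation.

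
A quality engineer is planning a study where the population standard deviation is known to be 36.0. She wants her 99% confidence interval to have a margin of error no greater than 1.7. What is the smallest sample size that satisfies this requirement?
n ≥ 2976

For margin E ≤ 1.7:
n ≥ (z* · σ / E)²
n ≥ (2.576 · 36.0 / 1.7)²
n ≥ 2975.77

Minimum n = 2976 (rounding up)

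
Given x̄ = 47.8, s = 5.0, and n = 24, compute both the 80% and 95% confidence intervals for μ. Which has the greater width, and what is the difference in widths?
95% CI is wider by 1.53

df = 23
80% CI: t* = 1.319, (46.45, 49.15), width = 2 · t* · s/√n = 2.69
95% CI: t* = 2.069, (45.69, 49.91), width = 2 · t* · s/√n = 4.22

The 95% CI is wider by 4.22 - 2.69 = 1.53.
Higher confidence requires a wider interval.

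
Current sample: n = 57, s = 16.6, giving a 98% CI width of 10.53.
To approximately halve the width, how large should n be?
n ≈ 228

CI width ∝ 1/√n
To reduce width by factor 2, need √n to grow by 2 → need 2² = 4 times as many samples.

Current: n = 57, width = 10.53
New: n = 228, width ≈ 5.15

Width reduced by factor of 10.53/5.15 = 2.04.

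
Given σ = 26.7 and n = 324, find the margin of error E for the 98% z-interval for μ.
Margin of error = 3.45

Margin of error = z* · σ/√n
= 2.326 · 26.7/√324
= 2.326 · 26.7/18.0000
= 3.45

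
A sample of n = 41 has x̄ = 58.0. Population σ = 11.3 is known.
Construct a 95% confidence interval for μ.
(54.54, 61.46)

z-interval (σ known):
z* = 1.960 for 95% confidence

Margin of error = z* · σ/√n = 1.960 · 11.3/√41 = 3.46

CI: (58.0 - 3.46, 58.0 + 3.46) = (54.54, 61.46)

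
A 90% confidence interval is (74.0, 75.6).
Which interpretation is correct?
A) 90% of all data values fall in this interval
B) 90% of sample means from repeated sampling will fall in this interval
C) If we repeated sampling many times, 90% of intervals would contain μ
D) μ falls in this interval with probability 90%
C

A) Wrong — a CI is about the parameter μ, not individual data values.
B) Wrong — coverage applies to intervals containing μ, not to future x̄ values.
C) Correct — this is the frequentist long-run coverage interpretation.
D) Wrong — μ is fixed; the randomness lives in the interval, not in μ.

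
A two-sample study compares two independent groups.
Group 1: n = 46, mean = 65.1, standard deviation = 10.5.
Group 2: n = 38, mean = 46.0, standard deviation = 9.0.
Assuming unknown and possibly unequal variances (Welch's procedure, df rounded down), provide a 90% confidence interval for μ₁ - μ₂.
(15.56, 22.64)

Difference: x̄₁ - x̄₂ = 19.10
SE = √(s₁²/n₁ + s₂²/n₂) = √(10.5²/46 + 9.0²/38) = 2.1280
df = 81.87 → 81 (Welch–Satterthwaite, rounded down)
t* = 1.664

CI: 19.10 ± 1.664 · 2.1280 = 19.10 ± 3.54 = (15.56, 22.64)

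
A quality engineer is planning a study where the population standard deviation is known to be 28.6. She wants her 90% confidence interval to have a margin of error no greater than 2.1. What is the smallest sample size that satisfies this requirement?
n ≥ 502

For margin E ≤ 2.1:
n ≥ (z* · σ / E)²
n ≥ (1.645 · 28.6 / 2.1)²
n ≥ 501.91

Minimum n = 502 (rounding up)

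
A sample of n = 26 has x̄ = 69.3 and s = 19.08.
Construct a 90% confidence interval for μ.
(62.91, 75.69)

t-interval (σ unknown):
df = n - 1 = 25
t* = 1.708 for 90% confidence

Margin of error = t* · s/√n = 1.708 · 19.08/√26 = 6.39

CI: (62.91, 75.69)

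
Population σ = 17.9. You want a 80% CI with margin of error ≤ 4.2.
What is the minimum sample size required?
n ≥ 30

For margin E ≤ 4.2:
n ≥ (z* · σ / E)²
n ≥ (1.282 · 17.9 / 4.2)²
n ≥ 29.85

Minimum n = 30 (rounding up)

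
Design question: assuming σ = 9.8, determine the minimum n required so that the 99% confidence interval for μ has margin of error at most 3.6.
n ≥ 50

For margin E ≤ 3.6:
n ≥ (z* · σ / E)²
n ≥ (2.576 · 9.8 / 3.6)²
n ≥ 49.17

Minimum n = 50 (rounding up)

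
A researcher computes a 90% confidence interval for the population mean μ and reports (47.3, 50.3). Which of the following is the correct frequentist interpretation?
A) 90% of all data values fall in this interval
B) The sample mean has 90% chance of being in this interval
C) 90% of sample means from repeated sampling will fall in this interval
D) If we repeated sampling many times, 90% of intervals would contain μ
D

A) Wrong — a CI is about the parameter μ, not individual data values.
B) Wrong — x̄ is observed and sits in the interval by construction.
C) Wrong — coverage applies to intervals containing μ, not to future x̄ values.
D) Correct — this is the frequentist long-run coverage interpretation.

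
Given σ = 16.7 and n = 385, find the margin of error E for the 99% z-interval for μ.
Margin of error = 2.19

Margin of error = z* · σ/√n
= 2.576 · 16.7/√385
= 2.576 · 16.7/19.6214
= 2.19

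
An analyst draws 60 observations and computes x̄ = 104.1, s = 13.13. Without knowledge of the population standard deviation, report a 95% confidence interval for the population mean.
(100.71, 107.49)

t-interval (σ unknown):
df = n - 1 = 59
t* = 2.001 for 95% confidence

Margin of error = t* · s/√n = 2.001 · 13.13/√60 = 3.39

CI: (100.71, 107.49)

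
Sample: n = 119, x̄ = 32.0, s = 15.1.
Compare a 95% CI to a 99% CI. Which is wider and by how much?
99% CI is wider by 1.77

df = 118
95% CI: t* = 1.980, (29.26, 34.74), width = 2 · t* · s/√n = 5.48
99% CI: t* = 2.618, (28.38, 35.62), width = 2 · t* · s/√n = 7.25

The 99% CI is wider by 7.25 - 5.48 = 1.77.
Higher confidence requires a wider interval.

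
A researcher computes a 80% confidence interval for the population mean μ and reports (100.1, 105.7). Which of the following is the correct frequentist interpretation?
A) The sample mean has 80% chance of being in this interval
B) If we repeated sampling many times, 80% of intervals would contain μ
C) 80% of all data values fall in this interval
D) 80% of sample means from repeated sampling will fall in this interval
B

A) Wrong — x̄ is observed and sits in the interval by construction.
B) Correct — this is the frequentist long-run coverage interpretation.
C) Wrong — a CI is about the parameter μ, not individual data values.
D) Wrong — coverage applies to intervals containing μ, not to future x̄ values.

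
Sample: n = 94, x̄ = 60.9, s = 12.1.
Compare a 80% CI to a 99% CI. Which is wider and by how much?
99% CI is wider by 3.34

df = 93
80% CI: t* = 1.291, (59.29, 62.51), width = 2 · t* · s/√n = 3.22
99% CI: t* = 2.630, (57.62, 64.18), width = 2 · t* · s/√n = 6.56

The 99% CI is wider by 6.56 - 3.22 = 3.34.
Higher confidence requires a wider interval.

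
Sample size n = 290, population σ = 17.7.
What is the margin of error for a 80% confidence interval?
Margin of error = 1.33

Margin of error = z* · σ/√n
= 1.282 · 17.7/√290
= 1.282 · 17.7/17.0294
= 1.33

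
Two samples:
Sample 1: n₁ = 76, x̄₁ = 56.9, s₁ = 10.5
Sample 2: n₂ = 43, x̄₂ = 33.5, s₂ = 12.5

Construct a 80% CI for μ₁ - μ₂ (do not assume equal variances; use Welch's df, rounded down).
(20.48, 26.32)

Difference: x̄₁ - x̄₂ = 23.40
SE = √(s₁²/n₁ + s₂²/n₂) = √(10.5²/76 + 12.5²/43) = 2.2549
df = 75.49 → 75 (Welch–Satterthwaite, rounded down)
t* = 1.293

CI: 23.40 ± 1.293 · 2.2549 = 23.40 ± 2.92 = (20.48, 26.32)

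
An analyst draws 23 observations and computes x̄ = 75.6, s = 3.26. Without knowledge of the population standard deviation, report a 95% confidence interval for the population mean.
(74.19, 77.01)

t-interval (σ unknown):
df = n - 1 = 22
t* = 2.074 for 95% confidence

Margin of error = t* · s/√n = 2.074 · 3.26/√23 = 1.41

CI: (74.19, 77.01)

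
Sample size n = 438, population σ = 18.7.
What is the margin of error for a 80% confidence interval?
Margin of error = 1.15

Margin of error = z* · σ/√n
= 1.282 · 18.7/√438
= 1.282 · 18.7/20.9284
= 1.15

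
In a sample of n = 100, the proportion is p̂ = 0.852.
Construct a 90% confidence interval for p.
(0.794, 0.910)

Proportion CI:
SE = √(p̂(1-p̂)/n) = √(0.852 · 0.148 / 100) = 0.03551

z* = 1.645
Margin = z* · SE = 1.645 · 0.03551 = 0.0584

CI: 0.852 ± 0.0584 = (0.794, 0.910)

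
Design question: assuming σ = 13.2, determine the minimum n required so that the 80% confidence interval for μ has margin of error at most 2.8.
n ≥ 37

For margin E ≤ 2.8:
n ≥ (z* · σ / E)²
n ≥ (1.282 · 13.2 / 2.8)²
n ≥ 36.53

Minimum n = 37 (rounding up)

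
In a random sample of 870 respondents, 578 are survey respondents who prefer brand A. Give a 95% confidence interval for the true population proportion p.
(0.633, 0.696)

Proportion CI:
p̂ = 578/870 = 0.66437
SE = √(p̂(1-p̂)/n) = √(0.66437 · 0.33563 / 870) = 0.01601

z* = 1.960
Margin = z* · SE = 1.960 · 0.01601 = 0.0314

CI: 0.66437 ± 0.0314 = (0.633, 0.696)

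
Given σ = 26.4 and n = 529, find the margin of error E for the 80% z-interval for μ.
Margin of error = 1.47

Margin of error = z* · σ/√n
= 1.282 · 26.4/√529
= 1.282 · 26.4/23.0000
= 1.47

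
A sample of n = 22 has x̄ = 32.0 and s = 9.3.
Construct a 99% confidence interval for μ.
(26.39, 37.61)

t-interval (σ unknown):
df = n - 1 = 21
t* = 2.831 for 99% confidence

Margin of error = t* · s/√n = 2.831 · 9.3/√22 = 5.61

CI: (26.39, 37.61)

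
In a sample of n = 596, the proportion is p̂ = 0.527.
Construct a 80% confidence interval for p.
(0.501, 0.553)

Proportion CI:
SE = √(p̂(1-p̂)/n) = √(0.527 · 0.473 / 596) = 0.02045

z* = 1.282
Margin = z* · SE = 1.282 · 0.02045 = 0.0262

CI: 0.527 ± 0.0262 = (0.501, 0.553)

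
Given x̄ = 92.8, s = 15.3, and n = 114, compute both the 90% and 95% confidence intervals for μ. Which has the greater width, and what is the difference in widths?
95% CI is wider by 0.93

df = 113
90% CI: t* = 1.658, (90.42, 95.18), width = 2 · t* · s/√n = 4.75
95% CI: t* = 1.981, (89.96, 95.64), width = 2 · t* · s/√n = 5.68

The 95% CI is wider by 5.68 - 4.75 = 0.93.
Higher confidence requires a wider interval.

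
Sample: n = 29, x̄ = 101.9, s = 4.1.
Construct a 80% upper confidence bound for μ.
μ ≤ 102.55

Upper bound (one-sided):
t* = 0.855 (one-sided for 80%)
Upper bound = x̄ + t* · s/√n = 101.9 + 0.855 · 4.1/√29 = 102.55

We are 80% confident that μ ≤ 102.55.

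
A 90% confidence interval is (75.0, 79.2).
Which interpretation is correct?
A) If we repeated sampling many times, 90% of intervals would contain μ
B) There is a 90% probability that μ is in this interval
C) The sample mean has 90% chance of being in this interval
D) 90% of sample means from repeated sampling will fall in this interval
A

A) Correct — this is the frequentist long-run coverage interpretation.
B) Wrong — μ is fixed; the randomness lives in the interval, not in μ.
C) Wrong — x̄ is observed and sits in the interval by construction.
D) Wrong — coverage applies to intervals containing μ, not to future x̄ values.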